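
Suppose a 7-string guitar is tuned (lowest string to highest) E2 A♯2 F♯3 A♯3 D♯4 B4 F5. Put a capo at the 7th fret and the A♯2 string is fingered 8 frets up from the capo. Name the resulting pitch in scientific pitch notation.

C♯4

The capo raises the open A♯2 by 7 semitones to F3; fretting 8 more gives A♯2 + 7 + 8 = A♯2 + 15 semitones = C♯4.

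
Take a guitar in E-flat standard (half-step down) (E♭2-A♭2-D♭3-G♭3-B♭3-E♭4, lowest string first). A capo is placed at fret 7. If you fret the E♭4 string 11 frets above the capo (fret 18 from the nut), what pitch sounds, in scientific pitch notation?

The capo raises the open E♭4 by 7 semitones to B♭4; fretting 11 more gives E♭4 + 7 + 11 = E♭4 + 18 semitones = A5.

A5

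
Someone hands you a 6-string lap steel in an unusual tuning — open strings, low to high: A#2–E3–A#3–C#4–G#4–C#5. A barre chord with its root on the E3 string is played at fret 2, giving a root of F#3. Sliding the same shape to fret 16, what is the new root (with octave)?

G#4

Moving from fret 2 to fret 16 shifts the root by 14 semitones.
F#3 up 14 semitones is G#4.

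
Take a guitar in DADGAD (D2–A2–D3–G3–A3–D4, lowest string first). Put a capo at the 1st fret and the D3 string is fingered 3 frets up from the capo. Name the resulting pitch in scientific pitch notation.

F♯3

The capo raises the open D3 by 1 semitone to D♯3; fretting 3 more gives D3 + 1 + 3 = D3 + 4 semitones = F♯3.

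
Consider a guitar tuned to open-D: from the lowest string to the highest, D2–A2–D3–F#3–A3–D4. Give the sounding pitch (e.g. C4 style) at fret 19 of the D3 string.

D3 is MIDI 50. Adding 19 gives 69, which is A4.

A4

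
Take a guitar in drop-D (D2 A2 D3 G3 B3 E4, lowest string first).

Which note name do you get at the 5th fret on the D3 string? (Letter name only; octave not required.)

G

The open D3 string plus 5 semitones: D–D#–E–F–F#–G.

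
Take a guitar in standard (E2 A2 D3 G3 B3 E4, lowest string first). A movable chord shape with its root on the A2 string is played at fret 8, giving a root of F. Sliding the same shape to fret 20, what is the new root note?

F

Moving from fret 8 to fret 20 shifts the root by 12 semitones.
F up 12 semitones is F.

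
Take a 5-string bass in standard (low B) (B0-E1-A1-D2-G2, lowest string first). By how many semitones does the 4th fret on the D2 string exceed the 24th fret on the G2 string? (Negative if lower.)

D2 at fret 4 → F#2 (MIDI 42); G2 at fret 24 → G4 (MIDI 67).
42 − 67 = -25, so the two pitches are 25 semitones apart.

-25 semitones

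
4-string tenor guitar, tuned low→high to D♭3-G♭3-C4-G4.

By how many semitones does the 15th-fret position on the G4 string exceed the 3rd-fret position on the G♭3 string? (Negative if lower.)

G4 at fret 15 → B♭5 (MIDI 82); G♭3 at fret 3 → A3 (MIDI 57).
82 − 57 = 25, so the two pitches are 25 semitones apart.

25 semitones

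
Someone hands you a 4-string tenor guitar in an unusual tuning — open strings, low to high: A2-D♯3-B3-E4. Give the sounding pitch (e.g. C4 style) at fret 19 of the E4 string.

Each fret is one semitone, so E4 + 19 = B5.

B5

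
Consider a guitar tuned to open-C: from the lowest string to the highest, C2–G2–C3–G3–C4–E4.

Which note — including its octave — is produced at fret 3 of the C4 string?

D#4

C4 is MIDI 60. Adding 3 gives 63, which is D#4.
(Equivalently spelled Eb4.)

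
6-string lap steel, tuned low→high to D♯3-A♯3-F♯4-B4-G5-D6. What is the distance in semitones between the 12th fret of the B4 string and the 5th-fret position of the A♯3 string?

B4 at fret 12 → B5 (MIDI 83); A♯3 at fret 5 → D♯4 (MIDI 63).
83 − 63 = 20, so the two pitches are 20 semitones apart, with B5 the higher.

20 semitones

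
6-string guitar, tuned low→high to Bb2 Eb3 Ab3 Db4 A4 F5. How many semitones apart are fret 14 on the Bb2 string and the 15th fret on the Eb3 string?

Bb2 at fret 14 → C4 (MIDI 60); Eb3 at fret 15 → Gb4 (MIDI 66).
60 − 66 = -6, so the two pitches are 6 semitones apart, with Gb4 the higher.

6 semitones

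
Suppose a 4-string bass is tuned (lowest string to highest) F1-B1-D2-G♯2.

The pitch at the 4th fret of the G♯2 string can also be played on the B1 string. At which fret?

13

G♯2 at fret 4 is G♯2 + 4 semitones = C3.
The open B1 string is 9 semitones below the open G♯2, so the same pitch on the B1 string lies at fret 4 + 9 = 13.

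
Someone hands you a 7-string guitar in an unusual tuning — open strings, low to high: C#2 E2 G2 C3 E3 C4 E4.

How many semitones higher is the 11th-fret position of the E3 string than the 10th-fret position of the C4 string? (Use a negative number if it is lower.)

E3 at fret 11 → D#4 (MIDI 63); C4 at fret 10 → A#4 (MIDI 70).
63 − 70 = -7, so the two pitches are 7 semitones apart.

-7 semitones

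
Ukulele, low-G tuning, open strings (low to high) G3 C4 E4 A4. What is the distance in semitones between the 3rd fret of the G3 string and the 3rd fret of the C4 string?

5 semitones

G3 at fret 3 → A#3 (MIDI 58); C4 at fret 3 → D#4 (MIDI 63).
58 − 63 = -5, so the two pitches are 5 semitones apart, with D#4 the higher.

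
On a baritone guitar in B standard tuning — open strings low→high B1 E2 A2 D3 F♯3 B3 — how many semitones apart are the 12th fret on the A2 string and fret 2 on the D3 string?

A2 at fret 12 → A3 (MIDI 57); D3 at fret 2 → E3 (MIDI 52).
57 − 52 = 5, so the two pitches are 5 semitones apart, with A3 the higher.

5 semitones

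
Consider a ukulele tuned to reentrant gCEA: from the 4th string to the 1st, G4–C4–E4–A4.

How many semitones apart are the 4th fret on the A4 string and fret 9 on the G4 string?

A4 at fret 4 → C#5 (MIDI 73); G4 at fret 9 → E5 (MIDI 76).
73 − 76 = -3, so the two pitches are 3 semitones apart, with E5 the higher.

3 semitones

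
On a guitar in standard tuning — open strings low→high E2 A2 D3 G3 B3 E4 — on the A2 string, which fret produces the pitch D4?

17

D4 is 17 semitones above the open A2 (A–A#–B–C–…–C–C#–D), so it sits at fret 17.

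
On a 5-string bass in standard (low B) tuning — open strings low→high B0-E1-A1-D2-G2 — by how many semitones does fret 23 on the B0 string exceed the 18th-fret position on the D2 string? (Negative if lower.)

B0 at fret 23 → A♯2 (MIDI 46); D2 at fret 18 → G♯3 (MIDI 56).
46 − 56 = -10, so the two pitches are 10 semitones apart.

-10 semitones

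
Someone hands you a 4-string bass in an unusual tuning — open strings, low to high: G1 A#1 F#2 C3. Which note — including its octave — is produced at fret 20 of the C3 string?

G#4

The open C3 string plus 20 semitones: C–C#–D–D#–…–F#–G–G#.
The walk passes from B into C once, so the octave number goes from 3 to 4.
(Equivalently spelled Ab4.)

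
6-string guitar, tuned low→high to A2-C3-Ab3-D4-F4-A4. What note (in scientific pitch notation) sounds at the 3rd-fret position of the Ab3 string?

Each fret is one semitone, so Ab3 + 3 = B3.

B3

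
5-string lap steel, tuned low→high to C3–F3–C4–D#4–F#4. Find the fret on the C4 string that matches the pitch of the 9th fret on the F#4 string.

15

Fret 9 on F#4 is MIDI 66 + 9 = 75 (D#5). On the C4 string (open MIDI 60), that pitch is 75 − 60 = fret 15.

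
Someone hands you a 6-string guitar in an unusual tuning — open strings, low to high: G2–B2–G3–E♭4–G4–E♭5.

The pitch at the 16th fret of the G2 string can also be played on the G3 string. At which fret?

4

Fret 16 on G2 is MIDI 43 + 16 = 59 (B3). On the G3 string (open MIDI 55), that pitch is 59 − 55 = fret 4.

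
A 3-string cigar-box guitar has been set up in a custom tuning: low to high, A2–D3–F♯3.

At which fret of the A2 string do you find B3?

14

B3 is 14 semitones above the open A2 (A–A#–B–C–…–A–A#–B), so it sits at fret 14.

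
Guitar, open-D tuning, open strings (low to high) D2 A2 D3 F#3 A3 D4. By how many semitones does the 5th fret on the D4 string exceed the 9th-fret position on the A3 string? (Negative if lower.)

1 semitone

D4 at fret 5 → G4 (MIDI 67); A3 at fret 9 → F#4 (MIDI 66).
67 − 66 = 1, so the two pitches are 1 semitone apart.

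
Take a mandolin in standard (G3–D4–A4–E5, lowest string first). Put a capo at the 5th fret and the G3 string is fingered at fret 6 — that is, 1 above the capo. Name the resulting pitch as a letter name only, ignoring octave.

The capo raises the open G3 by 5 semitones to C4; fretting 1 more gives G3 + 5 + 1 = G3 + 6 semitones, landing on C#.

C#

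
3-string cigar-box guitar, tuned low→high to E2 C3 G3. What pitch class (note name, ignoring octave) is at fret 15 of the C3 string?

Each fret is one semitone, so C3 + 15 = D♯.

D♯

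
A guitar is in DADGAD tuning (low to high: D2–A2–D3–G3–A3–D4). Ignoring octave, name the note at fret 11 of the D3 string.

C♯

The open D3 string plus 11 semitones: D–D#–E–F–…–B–C–C#.
(Equivalently spelled D♭.)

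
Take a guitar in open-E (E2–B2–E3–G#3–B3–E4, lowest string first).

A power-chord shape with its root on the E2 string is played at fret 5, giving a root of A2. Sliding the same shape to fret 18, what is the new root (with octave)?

Moving from fret 5 to fret 18 shifts the root by 13 semitones.
A2 up 13 semitones is A#3.

A#3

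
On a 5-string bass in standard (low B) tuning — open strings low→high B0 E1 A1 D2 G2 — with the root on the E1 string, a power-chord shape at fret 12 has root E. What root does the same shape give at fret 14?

F#

Moving from fret 12 to fret 14 shifts the root by 2 semitones.
E up 2 semitones is F#.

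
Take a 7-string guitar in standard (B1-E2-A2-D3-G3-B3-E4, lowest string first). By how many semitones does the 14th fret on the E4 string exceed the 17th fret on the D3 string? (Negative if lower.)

11 semitones

E4 at fret 14 → F♯5 (MIDI 78); D3 at fret 17 → G4 (MIDI 67).
78 − 67 = 11, so the two pitches are 11 semitones apart.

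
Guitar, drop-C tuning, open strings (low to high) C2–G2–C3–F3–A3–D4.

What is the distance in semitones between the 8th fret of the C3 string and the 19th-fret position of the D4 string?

C3 at fret 8 → G#3 (MIDI 56); D4 at fret 19 → A5 (MIDI 81).
56 − 81 = -25, so the two pitches are 25 semitones apart, with A5 the higher.

25 semitones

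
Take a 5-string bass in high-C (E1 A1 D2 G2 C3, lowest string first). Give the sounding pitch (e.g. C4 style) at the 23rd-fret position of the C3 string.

Each fret is one semitone, so C3 + 23 = B4.

B4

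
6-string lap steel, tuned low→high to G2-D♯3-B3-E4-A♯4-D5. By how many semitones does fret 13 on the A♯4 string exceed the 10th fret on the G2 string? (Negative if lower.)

30 semitones

A♯4 at fret 13 → B5 (MIDI 83); G2 at fret 10 → F3 (MIDI 53).
83 − 53 = 30, so the two pitches are 30 semitones apart.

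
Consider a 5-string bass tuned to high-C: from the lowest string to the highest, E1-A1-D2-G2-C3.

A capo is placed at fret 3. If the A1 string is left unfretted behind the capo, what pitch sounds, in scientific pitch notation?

The capo raises the open A1 by 3 semitones to C2; fretting 0 more gives A1 + 3 + 0 = A1 + 3 semitones = C2.

C2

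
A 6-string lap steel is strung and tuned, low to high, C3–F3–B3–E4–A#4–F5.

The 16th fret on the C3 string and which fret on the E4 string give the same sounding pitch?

C3 at fret 16 is C3 + 16 semitones = E4.
The open E4 string is 16 semitones above the open C3, so the same pitch on the E4 string lies at fret 16 − 16 = 0.

0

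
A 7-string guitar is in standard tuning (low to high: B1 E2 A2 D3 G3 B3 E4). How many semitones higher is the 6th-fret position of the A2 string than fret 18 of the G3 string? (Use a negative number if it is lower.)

-22 semitones

A2 at fret 6 → D#3 (MIDI 51); G3 at fret 18 → C#5 (MIDI 73).
51 − 73 = -22, so the two pitches are 22 semitones apart.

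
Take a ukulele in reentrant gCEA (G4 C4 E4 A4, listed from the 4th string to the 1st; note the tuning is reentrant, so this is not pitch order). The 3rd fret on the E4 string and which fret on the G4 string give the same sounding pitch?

0

Fret 3 on E4 is MIDI 64 + 3 = 67 (G4). On the G4 string (open MIDI 67), that pitch is 67 − 67 = fret 0.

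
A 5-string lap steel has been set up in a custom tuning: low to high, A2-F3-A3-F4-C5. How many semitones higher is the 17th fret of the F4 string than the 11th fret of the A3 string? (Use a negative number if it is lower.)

14 semitones

F4 at fret 17 → B♭5 (MIDI 82); A3 at fret 11 → A♭4 (MIDI 68).
82 − 68 = 14, so the two pitches are 14 semitones apart.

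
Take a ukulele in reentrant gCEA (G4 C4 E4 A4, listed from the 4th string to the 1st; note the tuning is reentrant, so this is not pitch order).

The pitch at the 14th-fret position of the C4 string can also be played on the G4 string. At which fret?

C4 at fret 14 is C4 + 14 semitones = D5.
The open G4 string is 7 semitones above the open C4, so the same pitch on the G4 string lies at fret 14 − 7 = 7.

7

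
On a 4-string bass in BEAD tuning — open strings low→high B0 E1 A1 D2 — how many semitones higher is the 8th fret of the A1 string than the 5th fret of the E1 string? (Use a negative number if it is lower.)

A1 at fret 8 → F2 (MIDI 41); E1 at fret 5 → A1 (MIDI 33).
41 − 33 = 8, so the two pitches are 8 semitones apart.

8 semitones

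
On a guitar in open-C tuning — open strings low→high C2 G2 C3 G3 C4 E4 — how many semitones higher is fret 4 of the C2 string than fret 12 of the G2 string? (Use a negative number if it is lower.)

-15 semitones

C2 at fret 4 → E2 (MIDI 40); G2 at fret 12 → G3 (MIDI 55).
40 − 55 = -15, so the two pitches are 15 semitones apart.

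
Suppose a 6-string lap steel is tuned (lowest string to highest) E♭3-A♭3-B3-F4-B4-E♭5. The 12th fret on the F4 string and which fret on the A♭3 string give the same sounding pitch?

F4 at fret 12 is F4 + 12 semitones = F5.
The open A♭3 string is 9 semitones below the open F4, so the same pitch on the A♭3 string lies at fret 12 + 9 = 21.

21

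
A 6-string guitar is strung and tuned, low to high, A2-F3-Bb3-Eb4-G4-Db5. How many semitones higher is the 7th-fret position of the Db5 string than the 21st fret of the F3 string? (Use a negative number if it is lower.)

Db5 at fret 7 → Ab5 (MIDI 80); F3 at fret 21 → D5 (MIDI 74).
80 − 74 = 6, so the two pitches are 6 semitones apart.

6 semitones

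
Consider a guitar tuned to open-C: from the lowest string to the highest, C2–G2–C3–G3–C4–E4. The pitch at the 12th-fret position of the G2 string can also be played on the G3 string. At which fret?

0

G2 at fret 12 is G2 + 12 semitones = G3.
The open G3 string is 12 semitones above the open G2, so the same pitch on the G3 string lies at fret 12 − 12 = 0.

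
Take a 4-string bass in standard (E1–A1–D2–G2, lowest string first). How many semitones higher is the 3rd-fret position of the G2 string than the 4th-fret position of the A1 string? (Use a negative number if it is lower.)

9 semitones

G2 at fret 3 → A#2 (MIDI 46); A1 at fret 4 → C#2 (MIDI 37).
46 − 37 = 9, so the two pitches are 9 semitones apart.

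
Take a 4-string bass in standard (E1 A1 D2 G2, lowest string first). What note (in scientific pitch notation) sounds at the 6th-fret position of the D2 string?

G♯2

Each fret is one semitone, so D2 + 6 = G♯2.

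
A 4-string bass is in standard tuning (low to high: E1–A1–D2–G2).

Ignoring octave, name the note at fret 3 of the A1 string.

Each fret is one semitone, so A1 + 3 = C.

C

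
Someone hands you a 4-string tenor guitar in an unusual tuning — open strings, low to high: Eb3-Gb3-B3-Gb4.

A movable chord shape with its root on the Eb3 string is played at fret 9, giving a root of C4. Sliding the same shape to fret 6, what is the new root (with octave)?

Moving from fret 9 to fret 6 shifts the root by -3 semitones.
C4 down 3 semitones is A3.

A3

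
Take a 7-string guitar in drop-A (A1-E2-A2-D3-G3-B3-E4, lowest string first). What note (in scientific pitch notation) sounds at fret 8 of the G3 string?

Each fret is one semitone, so G3 + 8 = D#4.

D#4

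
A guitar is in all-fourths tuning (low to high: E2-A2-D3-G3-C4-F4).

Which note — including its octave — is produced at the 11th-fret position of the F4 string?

E5

Each fret is one semitone, so F4 + 11 = E5.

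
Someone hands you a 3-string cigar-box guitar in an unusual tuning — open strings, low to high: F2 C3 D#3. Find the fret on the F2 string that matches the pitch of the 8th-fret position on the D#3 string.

Fret 8 on D#3 is MIDI 51 + 8 = 59 (B3). On the F2 string (open MIDI 41), that pitch is 59 − 41 = fret 18.

18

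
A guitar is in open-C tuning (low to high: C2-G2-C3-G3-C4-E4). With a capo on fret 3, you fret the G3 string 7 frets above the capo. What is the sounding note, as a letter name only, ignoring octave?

The capo raises the open G3 by 3 semitones to A♯3; fretting 7 more gives G3 + 3 + 7 = G3 + 10 semitones, landing on F.

F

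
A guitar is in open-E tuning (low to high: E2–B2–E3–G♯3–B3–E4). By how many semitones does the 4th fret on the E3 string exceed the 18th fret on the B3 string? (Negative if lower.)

E3 at fret 4 → G♯3 (MIDI 56); B3 at fret 18 → F5 (MIDI 77).
56 − 77 = -21, so the two pitches are 21 semitones apart.

-21 semitones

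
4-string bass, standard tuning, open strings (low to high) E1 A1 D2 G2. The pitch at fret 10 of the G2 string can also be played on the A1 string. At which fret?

20

Fret 10 on G2 is MIDI 43 + 10 = 53 (F3). On the A1 string (open MIDI 33), that pitch is 53 − 33 = fret 20.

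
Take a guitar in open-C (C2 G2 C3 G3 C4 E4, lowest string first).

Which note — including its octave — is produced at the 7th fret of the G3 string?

Each fret is one semitone, so G3 + 7 = D4.

D4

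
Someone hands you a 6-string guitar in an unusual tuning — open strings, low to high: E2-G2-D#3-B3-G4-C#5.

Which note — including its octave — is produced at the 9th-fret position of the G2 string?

G2 is MIDI 43. Adding 9 gives 52, which is E3.

E3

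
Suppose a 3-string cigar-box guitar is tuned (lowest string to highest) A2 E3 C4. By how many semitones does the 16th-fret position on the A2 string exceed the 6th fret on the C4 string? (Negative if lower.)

A2 at fret 16 → C#4 (MIDI 61); C4 at fret 6 → F#4 (MIDI 66).
61 − 66 = -5, so the two pitches are 5 semitones apart.

-5 semitones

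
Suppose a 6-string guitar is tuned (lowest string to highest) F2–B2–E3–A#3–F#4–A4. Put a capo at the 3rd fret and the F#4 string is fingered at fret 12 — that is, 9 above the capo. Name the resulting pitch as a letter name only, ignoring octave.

The capo raises the open F#4 by 3 semitones to A4; fretting 9 more gives F#4 + 3 + 9 = F#4 + 12 semitones, landing on F#.
(Also written Gb.)

F#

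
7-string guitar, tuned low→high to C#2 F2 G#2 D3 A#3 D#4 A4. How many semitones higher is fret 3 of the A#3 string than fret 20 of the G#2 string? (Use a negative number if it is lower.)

A#3 at fret 3 → C#4 (MIDI 61); G#2 at fret 20 → E4 (MIDI 64).
61 − 64 = -3, so the two pitches are 3 semitones apart.

-3 semitones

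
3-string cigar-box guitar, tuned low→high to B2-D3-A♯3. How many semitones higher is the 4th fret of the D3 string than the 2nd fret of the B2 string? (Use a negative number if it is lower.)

5 semitones

D3 at fret 4 → F♯3 (MIDI 54); B2 at fret 2 → C♯3 (MIDI 49).
54 − 49 = 5, so the two pitches are 5 semitones apart.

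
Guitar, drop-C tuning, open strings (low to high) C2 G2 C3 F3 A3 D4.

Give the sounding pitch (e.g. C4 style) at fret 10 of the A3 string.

A3 is MIDI 57. Adding 10 gives 67, which is G4.

G4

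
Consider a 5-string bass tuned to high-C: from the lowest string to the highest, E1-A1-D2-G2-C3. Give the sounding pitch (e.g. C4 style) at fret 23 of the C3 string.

B4

Each fret is one semitone, so C3 + 23 = B4.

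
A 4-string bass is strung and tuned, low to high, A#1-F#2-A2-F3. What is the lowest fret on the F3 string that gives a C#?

8

From F3, count semitones up the chromatic scale until reaching C#: F–F#–G–G#–A–A#–B–C–C# — 8 steps.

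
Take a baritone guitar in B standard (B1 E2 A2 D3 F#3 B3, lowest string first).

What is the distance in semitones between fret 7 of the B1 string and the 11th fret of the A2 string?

14 semitones

B1 at fret 7 → F#2 (MIDI 42); A2 at fret 11 → G#3 (MIDI 56).
42 − 56 = -14, so the two pitches are 14 semitones apart, with G#3 the higher.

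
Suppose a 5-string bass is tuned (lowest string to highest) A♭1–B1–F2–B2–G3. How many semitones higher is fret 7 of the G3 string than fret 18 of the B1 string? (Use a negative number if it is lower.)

9 semitones

G3 at fret 7 → D4 (MIDI 62); B1 at fret 18 → F3 (MIDI 53).
62 − 53 = 9, so the two pitches are 9 semitones apart.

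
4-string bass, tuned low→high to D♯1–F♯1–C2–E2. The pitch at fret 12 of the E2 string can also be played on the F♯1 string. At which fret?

22

Fret 12 on E2 is MIDI 40 + 12 = 52 (E3). On the F♯1 string (open MIDI 30), that pitch is 52 − 30 = fret 22.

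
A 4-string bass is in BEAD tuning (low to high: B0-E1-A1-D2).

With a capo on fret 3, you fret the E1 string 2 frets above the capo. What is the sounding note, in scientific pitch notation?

A1

The capo raises the open E1 by 3 semitones to G1; fretting 2 more gives E1 + 3 + 2 = E1 + 5 semitones = A1.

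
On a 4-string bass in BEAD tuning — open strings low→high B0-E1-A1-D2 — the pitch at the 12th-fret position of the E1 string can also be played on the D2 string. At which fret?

2

E1 at fret 12 is E1 + 12 semitones = E2.
The open D2 string is 10 semitones above the open E1, so the same pitch on the D2 string lies at fret 12 − 10 = 2.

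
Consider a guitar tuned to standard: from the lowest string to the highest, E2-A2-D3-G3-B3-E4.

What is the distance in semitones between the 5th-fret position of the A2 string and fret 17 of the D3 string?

A2 at fret 5 → D3 (MIDI 50); D3 at fret 17 → G4 (MIDI 67).
50 − 67 = -17, so the two pitches are 17 semitones apart, with G4 the higher.

17 semitones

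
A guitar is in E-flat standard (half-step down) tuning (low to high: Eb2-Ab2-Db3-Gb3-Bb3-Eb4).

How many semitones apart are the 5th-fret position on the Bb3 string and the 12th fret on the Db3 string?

Bb3 at fret 5 → Eb4 (MIDI 63); Db3 at fret 12 → Db4 (MIDI 61).
63 − 61 = 2, so the two pitches are 2 semitones apart, with Eb4 the higher.

2 semitones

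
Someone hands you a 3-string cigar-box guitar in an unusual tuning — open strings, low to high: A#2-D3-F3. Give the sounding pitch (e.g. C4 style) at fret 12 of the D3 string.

The open D3 string plus 12 semitones: D–D#–E–F–…–C–C#–D.
The walk passes from B into C once, so the octave number goes from 3 to 4.

D4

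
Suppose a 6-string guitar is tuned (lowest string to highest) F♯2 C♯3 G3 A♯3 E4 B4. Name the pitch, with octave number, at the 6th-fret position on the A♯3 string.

E4

A♯3 is MIDI 58. Adding 6 gives 64, which is E4.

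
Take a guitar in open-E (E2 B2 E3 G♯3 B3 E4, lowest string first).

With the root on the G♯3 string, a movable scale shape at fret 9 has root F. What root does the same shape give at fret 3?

Moving from fret 9 to fret 3 shifts the root by -6 semitones.
F down 6 semitones is B.

B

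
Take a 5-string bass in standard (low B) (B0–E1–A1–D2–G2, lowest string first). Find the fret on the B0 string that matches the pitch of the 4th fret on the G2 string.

24

G2 at fret 4 is G2 + 4 semitones = B2.
The open B0 string is 20 semitones below the open G2, so the same pitch on the B0 string lies at fret 4 + 20 = 24.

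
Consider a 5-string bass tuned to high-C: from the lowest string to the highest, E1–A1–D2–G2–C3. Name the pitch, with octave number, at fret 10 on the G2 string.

F3

Each fret is one semitone, so G2 + 10 = F3.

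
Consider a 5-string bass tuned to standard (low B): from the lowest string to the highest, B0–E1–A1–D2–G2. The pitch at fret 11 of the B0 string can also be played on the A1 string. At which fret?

B0 at fret 11 is B0 + 11 semitones = A#1.
The open A1 string is 10 semitones above the open B0, so the same pitch on the A1 string lies at fret 11 − 10 = 1.

1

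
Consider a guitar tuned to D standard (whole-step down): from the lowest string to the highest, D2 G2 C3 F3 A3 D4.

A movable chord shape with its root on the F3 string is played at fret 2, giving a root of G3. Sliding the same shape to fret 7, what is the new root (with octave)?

C4

Moving from fret 2 to fret 7 shifts the root by 5 semitones.
G3 up 5 semitones is C4.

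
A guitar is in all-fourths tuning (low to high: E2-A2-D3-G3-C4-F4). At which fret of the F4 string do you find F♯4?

F♯4 is 1 semitone above the open F4 (F–F#), so it sits at fret 1.

1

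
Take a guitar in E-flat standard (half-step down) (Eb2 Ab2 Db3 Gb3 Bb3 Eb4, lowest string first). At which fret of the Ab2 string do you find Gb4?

22

Gb4 is 22 semitones above the open Ab2 (Ab–A–Bb–B–…–E–F–Gb), so it sits at fret 22.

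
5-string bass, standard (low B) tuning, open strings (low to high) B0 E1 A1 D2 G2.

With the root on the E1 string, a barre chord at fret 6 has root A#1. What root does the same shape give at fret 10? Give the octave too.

Moving from fret 6 to fret 10 shifts the root by 4 semitones.
A#1 up 4 semitones is D2.

D2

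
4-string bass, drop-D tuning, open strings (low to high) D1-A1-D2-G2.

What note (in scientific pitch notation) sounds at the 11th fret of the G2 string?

F#3

G2 is MIDI 43. Adding 11 gives 54, which is F#3.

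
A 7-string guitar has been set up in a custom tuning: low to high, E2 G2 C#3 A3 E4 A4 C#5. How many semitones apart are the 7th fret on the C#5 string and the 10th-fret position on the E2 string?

C#5 at fret 7 → G#5 (MIDI 80); E2 at fret 10 → D3 (MIDI 50).
80 − 50 = 30, so the two pitches are 30 semitones apart, with G#5 the higher.

30 semitones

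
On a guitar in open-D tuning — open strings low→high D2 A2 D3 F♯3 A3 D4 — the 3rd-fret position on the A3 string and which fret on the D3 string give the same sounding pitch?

10

A3 at fret 3 is A3 + 3 semitones = C4.
The open D3 string is 7 semitones below the open A3, so the same pitch on the D3 string lies at fret 3 + 7 = 10.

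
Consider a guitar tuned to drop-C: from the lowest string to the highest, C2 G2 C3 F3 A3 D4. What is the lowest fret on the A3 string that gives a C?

From A3, count semitones up the chromatic scale until reaching C: A–A#–B–C — 3 steps.

3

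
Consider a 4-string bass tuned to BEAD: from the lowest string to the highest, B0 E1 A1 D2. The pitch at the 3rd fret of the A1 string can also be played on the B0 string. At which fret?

Fret 3 on A1 is MIDI 33 + 3 = 36 (C2). On the B0 string (open MIDI 23), that pitch is 36 − 23 = fret 13.

13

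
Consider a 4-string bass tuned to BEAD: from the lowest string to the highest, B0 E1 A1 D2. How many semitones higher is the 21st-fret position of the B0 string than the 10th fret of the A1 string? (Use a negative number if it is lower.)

1 semitone

B0 at fret 21 → G#2 (MIDI 44); A1 at fret 10 → G2 (MIDI 43).
44 − 43 = 1, so the two pitches are 1 semitone apart.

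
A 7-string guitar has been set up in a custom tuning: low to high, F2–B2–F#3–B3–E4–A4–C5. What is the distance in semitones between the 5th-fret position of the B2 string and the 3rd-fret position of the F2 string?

8 semitones

B2 at fret 5 → E3 (MIDI 52); F2 at fret 3 → G#2 (MIDI 44).
52 − 44 = 8, so the two pitches are 8 semitones apart, with E3 the higher.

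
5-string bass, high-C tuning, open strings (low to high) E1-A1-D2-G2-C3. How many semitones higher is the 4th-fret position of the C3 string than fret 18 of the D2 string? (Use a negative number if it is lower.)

-4 semitones

C3 at fret 4 → E3 (MIDI 52); D2 at fret 18 → G♯3 (MIDI 56).
52 − 56 = -4, so the two pitches are 4 semitones apart.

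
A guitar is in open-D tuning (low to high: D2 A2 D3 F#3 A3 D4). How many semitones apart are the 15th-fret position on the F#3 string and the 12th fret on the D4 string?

5 semitones

F#3 at fret 15 → A4 (MIDI 69); D4 at fret 12 → D5 (MIDI 74).
69 − 74 = -5, so the two pitches are 5 semitones apart, with D5 the higher.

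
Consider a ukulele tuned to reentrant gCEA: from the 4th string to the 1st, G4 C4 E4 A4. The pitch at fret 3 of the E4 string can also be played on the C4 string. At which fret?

7

Fret 3 on E4 is MIDI 64 + 3 = 67 (G4). On the C4 string (open MIDI 60), that pitch is 67 − 60 = fret 7.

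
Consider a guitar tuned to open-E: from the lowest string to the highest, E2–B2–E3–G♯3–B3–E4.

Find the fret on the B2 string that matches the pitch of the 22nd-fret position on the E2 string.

15

E2 at fret 22 is E2 + 22 semitones = D4.
The open B2 string is 7 semitones above the open E2, so the same pitch on the B2 string lies at fret 22 − 7 = 15.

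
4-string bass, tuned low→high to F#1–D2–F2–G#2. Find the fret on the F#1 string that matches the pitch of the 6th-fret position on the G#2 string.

Fret 6 on G#2 is MIDI 44 + 6 = 50 (D3). On the F#1 string (open MIDI 30), that pitch is 50 − 30 = fret 20.

20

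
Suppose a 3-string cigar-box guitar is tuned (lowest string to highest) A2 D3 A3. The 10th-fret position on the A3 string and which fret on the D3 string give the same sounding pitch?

Fret 10 on A3 is MIDI 57 + 10 = 67 (G4). On the D3 string (open MIDI 50), that pitch is 67 − 50 = fret 17.

17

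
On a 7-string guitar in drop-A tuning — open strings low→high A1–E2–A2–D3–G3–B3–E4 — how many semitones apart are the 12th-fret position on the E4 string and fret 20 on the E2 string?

16 semitones

E4 at fret 12 → E5 (MIDI 76); E2 at fret 20 → C4 (MIDI 60).
76 − 60 = 16, so the two pitches are 16 semitones apart, with E5 the higher.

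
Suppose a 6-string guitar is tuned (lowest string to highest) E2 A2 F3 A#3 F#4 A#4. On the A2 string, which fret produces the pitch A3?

A3 is 12 semitones above the open A2 (A–A#–B–C–…–G–G#–A), so it sits at fret 12.

12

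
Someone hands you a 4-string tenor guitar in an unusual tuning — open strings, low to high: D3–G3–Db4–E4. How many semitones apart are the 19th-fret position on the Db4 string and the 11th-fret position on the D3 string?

Db4 at fret 19 → Ab5 (MIDI 80); D3 at fret 11 → Db4 (MIDI 61).
80 − 61 = 19, so the two pitches are 19 semitones apart, with Ab5 the higher.

19 semitones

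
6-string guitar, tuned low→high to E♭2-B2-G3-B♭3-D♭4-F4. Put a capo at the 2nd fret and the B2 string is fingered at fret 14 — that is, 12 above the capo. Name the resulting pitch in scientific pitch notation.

D♭4

The capo raises the open B2 by 2 semitones to D♭3; fretting 12 more gives B2 + 2 + 12 = B2 + 14 semitones = D♭4.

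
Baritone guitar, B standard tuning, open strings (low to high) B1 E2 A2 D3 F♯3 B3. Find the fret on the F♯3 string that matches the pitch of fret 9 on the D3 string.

D3 at fret 9 is D3 + 9 semitones = B3.
The open F♯3 string is 4 semitones above the open D3, so the same pitch on the F♯3 string lies at fret 9 − 4 = 5.

5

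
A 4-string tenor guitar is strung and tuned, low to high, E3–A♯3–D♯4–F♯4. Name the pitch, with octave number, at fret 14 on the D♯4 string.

Each fret is one semitone, so D♯4 + 14 = F5.

F5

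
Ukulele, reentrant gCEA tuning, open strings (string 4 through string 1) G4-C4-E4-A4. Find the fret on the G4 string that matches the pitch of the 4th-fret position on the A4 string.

6

A4 at fret 4 is A4 + 4 semitones = C#5.
The open G4 string is 2 semitones below the open A4, so the same pitch on the G4 string lies at fret 4 + 2 = 6.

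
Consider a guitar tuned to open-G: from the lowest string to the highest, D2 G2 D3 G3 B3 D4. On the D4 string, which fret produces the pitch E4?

2

E4 is 2 semitones above the open D4 (D–D#–E), so it sits at fret 2.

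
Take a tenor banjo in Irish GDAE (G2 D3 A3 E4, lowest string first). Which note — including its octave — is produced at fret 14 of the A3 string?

The open A3 string plus 14 semitones: A–A#–B–C–…–A–A#–B.
The walk passes from B into C once, so the octave number goes from 3 to 4.

B4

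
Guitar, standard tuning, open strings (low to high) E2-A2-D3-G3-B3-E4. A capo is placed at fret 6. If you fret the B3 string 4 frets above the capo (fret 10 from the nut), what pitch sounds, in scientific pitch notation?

The capo raises the open B3 by 6 semitones to F4; fretting 4 more gives B3 + 6 + 4 = B3 + 10 semitones = A4.

A4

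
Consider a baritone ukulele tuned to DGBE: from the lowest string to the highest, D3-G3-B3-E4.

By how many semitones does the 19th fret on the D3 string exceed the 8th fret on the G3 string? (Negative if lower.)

D3 at fret 19 → A4 (MIDI 69); G3 at fret 8 → D#4 (MIDI 63).
69 − 63 = 6, so the two pitches are 6 semitones apart.

6 semitones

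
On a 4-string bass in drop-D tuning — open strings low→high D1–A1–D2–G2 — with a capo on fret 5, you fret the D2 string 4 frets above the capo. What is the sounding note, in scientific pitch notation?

B2

The capo raises the open D2 by 5 semitones to G2; fretting 4 more gives D2 + 5 + 4 = D2 + 9 semitones = B2.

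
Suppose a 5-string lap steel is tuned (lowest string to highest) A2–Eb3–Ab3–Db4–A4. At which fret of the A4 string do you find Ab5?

11

Ab5 is 11 semitones above the open A4 (A–Bb–B–C–…–Gb–G–Ab), so it sits at fret 11.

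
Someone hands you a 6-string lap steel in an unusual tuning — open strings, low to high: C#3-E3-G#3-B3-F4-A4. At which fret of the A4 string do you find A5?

A5 is 12 semitones above the open A4 (A–A#–B–C–…–G–G#–A), so it sits at fret 12.

12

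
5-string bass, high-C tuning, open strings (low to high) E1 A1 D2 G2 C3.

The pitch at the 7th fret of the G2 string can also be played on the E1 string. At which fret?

G2 at fret 7 is G2 + 7 semitones = D3.
The open E1 string is 15 semitones below the open G2, so the same pitch on the E1 string lies at fret 7 + 15 = 22.

22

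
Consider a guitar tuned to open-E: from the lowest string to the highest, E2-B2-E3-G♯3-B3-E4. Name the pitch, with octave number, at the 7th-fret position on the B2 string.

The open B2 string plus 7 semitones: B–C–C#–D–D#–E–F–F#.
The walk passes from B into C once, so the octave number goes from 2 to 3.
(Equivalently spelled G♭3.)

F♯3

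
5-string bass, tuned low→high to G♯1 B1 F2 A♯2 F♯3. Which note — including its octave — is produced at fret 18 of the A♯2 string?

The open A♯2 string plus 18 semitones: A#–B–C–C#–…–D–D#–E.
The walk passes from B into C 2 times, so the octave number goes from 2 to 4.

E4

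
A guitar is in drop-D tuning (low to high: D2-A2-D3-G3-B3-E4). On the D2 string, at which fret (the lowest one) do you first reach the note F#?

From D2, count semitones up the chromatic scale until reaching F#: D–D#–E–F–F# — 4 steps.

4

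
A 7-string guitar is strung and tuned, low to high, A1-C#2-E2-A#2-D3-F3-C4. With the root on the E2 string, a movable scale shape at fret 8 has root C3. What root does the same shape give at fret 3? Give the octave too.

G2

Moving from fret 8 to fret 3 shifts the root by -5 semitones.
C3 down 5 semitones is G2.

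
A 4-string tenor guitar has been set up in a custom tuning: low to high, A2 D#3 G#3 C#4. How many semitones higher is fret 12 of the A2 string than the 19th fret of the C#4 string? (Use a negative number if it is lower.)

-23 semitones

A2 at fret 12 → A3 (MIDI 57); C#4 at fret 19 → G#5 (MIDI 80).
57 − 80 = -23, so the two pitches are 23 semitones apart.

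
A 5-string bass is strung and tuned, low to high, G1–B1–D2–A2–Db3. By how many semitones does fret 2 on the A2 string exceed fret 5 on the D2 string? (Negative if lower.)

A2 at fret 2 → B2 (MIDI 47); D2 at fret 5 → G2 (MIDI 43).
47 − 43 = 4, so the two pitches are 4 semitones apart.

4 semitones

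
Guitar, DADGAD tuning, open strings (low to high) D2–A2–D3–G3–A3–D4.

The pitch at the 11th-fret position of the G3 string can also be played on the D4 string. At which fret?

G3 at fret 11 is G3 + 11 semitones = F♯4.
The open D4 string is 7 semitones above the open G3, so the same pitch on the D4 string lies at fret 11 − 7 = 4.

4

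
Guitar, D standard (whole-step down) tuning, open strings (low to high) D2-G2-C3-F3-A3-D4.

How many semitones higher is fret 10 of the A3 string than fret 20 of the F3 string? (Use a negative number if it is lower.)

-6 semitones

A3 at fret 10 → G4 (MIDI 67); F3 at fret 20 → C#5 (MIDI 73).
67 − 73 = -6, so the two pitches are 6 semitones apart.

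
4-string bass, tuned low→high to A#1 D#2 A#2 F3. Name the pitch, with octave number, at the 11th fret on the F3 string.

The open F3 string plus 11 semitones: F–F#–G–G#–…–D–D#–E.
The walk passes from B into C once, so the octave number goes from 3 to 4.

E4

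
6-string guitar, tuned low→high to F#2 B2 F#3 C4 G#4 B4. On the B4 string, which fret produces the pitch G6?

G6 is 20 semitones above the open B4 (B–C–C#–D–…–F–F#–G), so it sits at fret 20.

20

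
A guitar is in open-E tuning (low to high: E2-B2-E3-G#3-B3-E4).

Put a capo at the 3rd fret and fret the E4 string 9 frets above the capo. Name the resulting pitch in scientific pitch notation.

E5

The capo raises the open E4 by 3 semitones to G4; fretting 9 more gives E4 + 3 + 9 = E4 + 12 semitones = E5.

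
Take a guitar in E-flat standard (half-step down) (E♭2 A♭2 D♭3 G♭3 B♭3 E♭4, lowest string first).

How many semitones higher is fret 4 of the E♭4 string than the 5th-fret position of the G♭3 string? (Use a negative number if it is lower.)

8 semitones

E♭4 at fret 4 → G4 (MIDI 67); G♭3 at fret 5 → B3 (MIDI 59).
67 − 59 = 8, so the two pitches are 8 semitones apart.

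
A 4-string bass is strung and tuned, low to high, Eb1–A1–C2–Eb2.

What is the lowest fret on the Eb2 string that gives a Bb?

7

From Eb2, count semitones up the chromatic scale until reaching Bb: Eb–E–F–Gb–G–Ab–A–Bb — 7 steps.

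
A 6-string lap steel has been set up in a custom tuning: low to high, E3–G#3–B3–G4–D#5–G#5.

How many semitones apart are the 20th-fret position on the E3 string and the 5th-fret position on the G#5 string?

13 semitones

E3 at fret 20 → C5 (MIDI 72); G#5 at fret 5 → C#6 (MIDI 85).
72 − 85 = -13, so the two pitches are 13 semitones apart, with C#6 the higher.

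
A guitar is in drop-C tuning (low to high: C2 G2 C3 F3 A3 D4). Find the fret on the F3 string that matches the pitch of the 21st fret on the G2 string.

G2 at fret 21 is G2 + 21 semitones = E4.
The open F3 string is 10 semitones above the open G2, so the same pitch on the F3 string lies at fret 21 − 10 = 11.

11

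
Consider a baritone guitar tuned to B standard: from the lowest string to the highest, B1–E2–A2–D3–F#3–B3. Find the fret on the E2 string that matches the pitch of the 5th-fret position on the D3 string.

15

D3 at fret 5 is D3 + 5 semitones = G3.
The open E2 string is 10 semitones below the open D3, so the same pitch on the E2 string lies at fret 5 + 10 = 15.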